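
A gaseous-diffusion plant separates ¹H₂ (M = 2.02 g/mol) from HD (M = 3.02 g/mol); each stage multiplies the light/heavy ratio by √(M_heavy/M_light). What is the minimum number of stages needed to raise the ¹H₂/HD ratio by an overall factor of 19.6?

15

Single-stage factor α = √(3.02/2.02), so ln α = ½ ln(1.49505) = 0.2011.
Need α^N ≥ 19.6 ⇒ N ≥ ln(19.6) / ln α = 2.976 / 0.2011 = 14.80.
So at least 15 stages are needed.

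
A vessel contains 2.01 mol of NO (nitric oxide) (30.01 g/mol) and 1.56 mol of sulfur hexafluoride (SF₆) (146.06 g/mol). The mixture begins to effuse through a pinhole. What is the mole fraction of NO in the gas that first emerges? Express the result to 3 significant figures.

0.740

Effusion rate of each component ∝ n_i/√M_i (partial pressure × 1/√M).
Mole fraction of NO in the effusate = (n_NO/√M_NO) / (n_NO/√M_NO + n_SF₆/√M_SF₆)
= (2.01/√30.01) / (2.01/√30.01 + 1.56/√146.06) = 0.3669/(0.3669 + 0.1291) = 0.740.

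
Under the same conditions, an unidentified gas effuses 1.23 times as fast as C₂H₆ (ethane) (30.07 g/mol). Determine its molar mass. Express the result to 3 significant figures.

Since effusion rate ∝ 1/√M, rate_X/rate_C₂H₆ = √(M_C₂H₆/M_X).
1.23 = √(30.07/M_X)
M_X = 30.07 / 1.23² = 30.07 / 1.513 = 19.9 g/mol

19.9 g/mol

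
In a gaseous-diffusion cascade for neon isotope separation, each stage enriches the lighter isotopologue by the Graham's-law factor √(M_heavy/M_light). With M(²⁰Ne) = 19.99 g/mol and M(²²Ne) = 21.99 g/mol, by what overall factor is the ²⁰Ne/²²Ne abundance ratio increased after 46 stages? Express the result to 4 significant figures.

8.964

Each stage multiplies the ratio by α = √(21.99/19.99), so after 46 stages the overall factor is α^46 = (21.99/19.99)^(46/2).
= 1.10005^23 = 8.964.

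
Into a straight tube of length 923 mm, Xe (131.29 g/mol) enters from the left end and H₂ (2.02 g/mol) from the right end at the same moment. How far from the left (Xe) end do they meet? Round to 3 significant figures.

102 mm

The fronts meet when d_Xe + d_H₂ = L with d_Xe/d_H₂ = √(M_H₂/M_Xe) (Graham's law). Here √(M_H₂/M_Xe) = √(2.02/131.29) = 0.1240.
With d_Xe + d_H₂ = 923 mm, d_H₂ = 923/(1 + 0.1240) = 821.1 mm.
d_Xe = 923 − 821.1 = 102 mm.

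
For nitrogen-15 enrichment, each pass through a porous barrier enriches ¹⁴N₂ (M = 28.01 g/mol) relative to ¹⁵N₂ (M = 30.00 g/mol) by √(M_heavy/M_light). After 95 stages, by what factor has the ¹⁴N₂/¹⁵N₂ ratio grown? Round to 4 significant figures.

After 95 stages the ratio has grown by (√(30.00/28.01))^95 = (30.00/28.01)^(95/2).
= 1.07105^(95/2) = 26.05.

26.05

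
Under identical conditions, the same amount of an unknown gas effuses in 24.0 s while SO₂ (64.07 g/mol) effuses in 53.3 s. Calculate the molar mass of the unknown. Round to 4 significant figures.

By Graham's law, t_X/t_SO₂ = √(M_X/M_SO₂).
24.0/53.3 = 0.4503 = √(M_X/64.07)
M_X = 64.07 × 0.4503² = 64.07 × 0.2028 = 12.99 g/mol

12.99 g/mol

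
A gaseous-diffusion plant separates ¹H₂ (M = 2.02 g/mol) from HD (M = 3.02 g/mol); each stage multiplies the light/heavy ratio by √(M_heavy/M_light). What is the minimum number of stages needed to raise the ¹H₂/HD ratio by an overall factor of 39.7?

19

Single-stage factor α = √(3.02/2.02), so ln α = ½ ln(1.49505) = 0.2011.
Need α^N ≥ 39.7 ⇒ N ≥ ln(39.7) / ln α = 3.681 / 0.2011 = 18.31.
So at least 19 stages are needed.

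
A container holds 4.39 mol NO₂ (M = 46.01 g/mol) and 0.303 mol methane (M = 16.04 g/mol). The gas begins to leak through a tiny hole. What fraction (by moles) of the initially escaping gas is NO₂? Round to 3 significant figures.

0.895

Each component's effusion rate ∝ (its partial pressure)·(1/√M) ∝ n_i/√M_i.
Mole fraction of NO₂ in the effusate = (n_NO₂/√M_NO₂) / (n_NO₂/√M_NO₂ + n_CH₄/√M_CH₄)
= (4.39/√46.01) / (4.39/√46.01 + 0.303/√16.04) = 0.6472/(0.6472 + 0.07566) = 0.895.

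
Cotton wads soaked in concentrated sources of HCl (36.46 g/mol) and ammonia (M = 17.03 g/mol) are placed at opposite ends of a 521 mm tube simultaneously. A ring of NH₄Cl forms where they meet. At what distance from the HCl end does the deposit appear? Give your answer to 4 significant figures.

Distances travelled in equal time are proportional to diffusion rates, so d_HCl/d_NH₃ = √(M_NH₃/M_HCl) = √(17.03/36.46) = 0.6834.
With d_HCl + d_NH₃ = 521 mm, d_NH₃ = 521/(1 + 0.6834) = 309.5 mm.
d_HCl = 521 − 309.5 = 211.5 mm.

211.5 mm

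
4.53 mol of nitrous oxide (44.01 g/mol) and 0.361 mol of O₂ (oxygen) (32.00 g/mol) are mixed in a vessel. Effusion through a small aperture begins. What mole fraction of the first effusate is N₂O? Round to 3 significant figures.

0.915

Each component's effusion rate ∝ (its partial pressure)·(1/√M) ∝ n_i/√M_i.
So x_N₂O in the escaping gas = (n_N₂O/√M_N₂O) / Σ(n_i/√M_i)
= (4.53/√44.01) / (4.53/√44.01 + 0.361/√32.00) = 0.6828/(0.6828 + 0.06382) = 0.915.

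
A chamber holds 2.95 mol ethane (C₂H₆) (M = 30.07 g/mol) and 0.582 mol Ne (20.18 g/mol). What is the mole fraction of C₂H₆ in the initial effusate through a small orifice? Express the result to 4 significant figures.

Effusion rate of each component ∝ n_i/√M_i (partial pressure × 1/√M).
x_C₂H₆(eff) = (n_C₂H₆/√M_C₂H₆) / (n_C₂H₆/√M_C₂H₆ + n_Ne/√M_Ne)
= (2.95/√30.07) / (2.95/√30.07 + 0.582/√20.18) = 0.5380/(0.5380 + 0.1296) = 0.8059.

0.8059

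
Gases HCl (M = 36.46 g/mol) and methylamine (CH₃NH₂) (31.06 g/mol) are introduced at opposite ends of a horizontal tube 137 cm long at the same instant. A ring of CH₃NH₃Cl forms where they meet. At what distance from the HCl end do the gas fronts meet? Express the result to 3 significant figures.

65.8 cm

The fronts meet when d_HCl + d_CH₃NH₂ = L with d_HCl/d_CH₃NH₂ = √(M_CH₃NH₂/M_HCl) (Graham's law). Here √(M_CH₃NH₂/M_HCl) = √(31.06/36.46) = 0.9230.
With d_HCl + d_CH₃NH₂ = 137 cm, d_CH₃NH₂ = 137/(1 + 0.9230) = 71.24 cm.
d_HCl = 137 − 71.24 = 65.8 cm.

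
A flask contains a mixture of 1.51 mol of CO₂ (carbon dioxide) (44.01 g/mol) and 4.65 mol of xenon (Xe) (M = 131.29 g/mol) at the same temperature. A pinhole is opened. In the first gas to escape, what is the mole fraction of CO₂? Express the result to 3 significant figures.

0.359

Each component's effusion rate ∝ (its partial pressure)·(1/√M) ∝ n_i/√M_i.
x_CO₂(eff) = (n_CO₂/√M_CO₂) / (n_CO₂/√M_CO₂ + n_Xe/√M_Xe)
= (1.51/√44.01) / (1.51/√44.01 + 4.65/√131.29) = 0.2276/(0.2276 + 0.4058) = 0.359.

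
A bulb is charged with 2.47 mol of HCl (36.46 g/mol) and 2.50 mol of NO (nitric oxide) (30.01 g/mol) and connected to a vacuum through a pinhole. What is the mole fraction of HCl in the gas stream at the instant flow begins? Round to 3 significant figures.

0.473

Each component's effusion rate ∝ (its partial pressure)·(1/√M) ∝ n_i/√M_i.
So x_HCl in the escaping gas = (n_HCl/√M_HCl) / Σ(n_i/√M_i)
= (2.47/√36.46) / (2.47/√36.46 + 2.50/√30.01) = 0.4091/(0.4091 + 0.4564) = 0.473.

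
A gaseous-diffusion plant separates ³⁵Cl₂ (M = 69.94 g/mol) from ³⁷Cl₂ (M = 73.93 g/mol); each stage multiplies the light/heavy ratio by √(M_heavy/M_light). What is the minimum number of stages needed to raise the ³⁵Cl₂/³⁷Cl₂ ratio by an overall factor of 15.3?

With α = √(73.93/69.94) per stage, ln α = ½ ln(1.05705) = 0.02774.
Need α^N ≥ 15.3 ⇒ N ≥ ln(15.3) / ln α = 2.728 / 0.02774 = 98.33.
So at least 99 stages are needed.

99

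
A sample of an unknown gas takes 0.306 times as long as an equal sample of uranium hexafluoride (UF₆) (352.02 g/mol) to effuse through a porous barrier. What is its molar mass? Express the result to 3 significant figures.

From Graham's law, t_X/t_UF₆ = √(M_X/M_UF₆).
0.306 = √(M_X/352.02)
M_X = 352.02 × 0.306² = 352.02 × 0.09364 = 33.0 g/mol

33.0 g/mol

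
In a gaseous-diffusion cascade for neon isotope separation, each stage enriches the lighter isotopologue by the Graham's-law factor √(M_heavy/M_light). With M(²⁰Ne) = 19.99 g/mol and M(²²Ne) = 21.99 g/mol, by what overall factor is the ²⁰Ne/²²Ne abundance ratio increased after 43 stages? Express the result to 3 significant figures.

7.77

Overall factor = α^43 with α = √(21.99/19.99), i.e. (21.99/19.99)^(43/2).
= 1.10005^(43/2) = 7.77.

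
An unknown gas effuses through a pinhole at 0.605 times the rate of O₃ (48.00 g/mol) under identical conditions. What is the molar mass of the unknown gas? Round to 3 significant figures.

From Graham's law, rate_X/rate_O₃ = √(M_O₃/M_X).
0.605 = √(48.00/M_X)
M_X = 48.00 / 0.605² = 48.00 / 0.3660 = 131 g/mol

131 g/mol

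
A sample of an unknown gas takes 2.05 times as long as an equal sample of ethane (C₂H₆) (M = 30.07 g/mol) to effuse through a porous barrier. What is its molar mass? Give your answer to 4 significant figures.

126.4 g/mol

Since effusion rate ∝ 1/√M, t_X/t_C₂H₆ = √(M_X/M_C₂H₆).
2.05 = √(M_X/30.07)
M_X = 30.07 × 2.05² = 30.07 × 4.202 = 126.4 g/mol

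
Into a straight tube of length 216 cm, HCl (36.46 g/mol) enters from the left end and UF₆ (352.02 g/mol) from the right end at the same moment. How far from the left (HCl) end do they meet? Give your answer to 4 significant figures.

163.4 cm

Graham's law gives d_HCl/d_UF₆ = rate_HCl/rate_UF₆ = √(M_UF₆/M_HCl) = √(352.02/36.46) = 3.107.
With d_HCl + d_UF₆ = 216 cm, d_UF₆ = 216/(1 + 3.107) = 52.59 cm.
d_HCl = 216 − 52.59 = 163.4 cm.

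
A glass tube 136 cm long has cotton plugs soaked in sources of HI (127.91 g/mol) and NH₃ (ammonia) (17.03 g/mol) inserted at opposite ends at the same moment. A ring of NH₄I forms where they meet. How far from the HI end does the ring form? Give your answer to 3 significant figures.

36.4 cm

Distances travelled in equal time are proportional to diffusion rates, so d_HI/d_NH₃ = √(M_NH₃/M_HI) = √(17.03/127.91) = 0.3649.
With d_HI + d_NH₃ = 136 cm, d_NH₃ = 136/(1 + 0.3649) = 99.64 cm.
d_HI = 136 − 99.64 = 36.4 cm.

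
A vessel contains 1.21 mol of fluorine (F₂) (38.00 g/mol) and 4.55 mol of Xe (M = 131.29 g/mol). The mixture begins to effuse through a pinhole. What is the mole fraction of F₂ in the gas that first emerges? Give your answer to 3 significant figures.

0.331

The effusion rate of species i is ∝ p_i/√M_i ∝ n_i/√M_i.
x_F₂(eff) = (n_F₂/√M_F₂) / (n_F₂/√M_F₂ + n_Xe/√M_Xe)
= (1.21/√38.00) / (1.21/√38.00 + 4.55/√131.29) = 0.1963/(0.1963 + 0.3971) = 0.331.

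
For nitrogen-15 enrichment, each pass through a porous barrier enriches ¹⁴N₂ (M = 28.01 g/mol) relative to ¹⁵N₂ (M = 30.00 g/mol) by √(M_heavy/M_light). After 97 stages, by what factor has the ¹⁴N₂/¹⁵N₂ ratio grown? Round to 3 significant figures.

Overall factor = α^97 with α = √(30.00/28.01), i.e. (30.00/28.01)^(97/2).
= 1.07105^(97/2) = 27.9.

27.9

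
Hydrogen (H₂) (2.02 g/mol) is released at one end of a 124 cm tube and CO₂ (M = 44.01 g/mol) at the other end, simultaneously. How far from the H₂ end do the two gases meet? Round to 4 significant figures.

Distances travelled in equal time are proportional to diffusion rates, so d_H₂/d_CO₂ = √(M_CO₂/M_H₂) = √(44.01/2.02) = 4.668.
With d_H₂ + d_CO₂ = 124 cm, d_CO₂ = 124/(1 + 4.668) = 21.88 cm.
d_H₂ = 124 − 21.88 = 102.1 cm.

102.1 cm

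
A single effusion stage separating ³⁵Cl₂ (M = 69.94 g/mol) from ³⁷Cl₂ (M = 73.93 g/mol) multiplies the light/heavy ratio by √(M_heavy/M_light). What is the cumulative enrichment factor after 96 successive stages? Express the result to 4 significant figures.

14.34

The single-stage factor is √(M_heavy/M_light), so 96 stages give [√(73.93/69.94)]^96 = (73.93/69.94)^(96/2).
= 1.05705^48 = 14.34.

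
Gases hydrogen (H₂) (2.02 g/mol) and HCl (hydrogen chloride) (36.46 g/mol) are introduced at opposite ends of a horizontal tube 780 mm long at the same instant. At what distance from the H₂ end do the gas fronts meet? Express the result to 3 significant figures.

Distances travelled in equal time are proportional to diffusion rates, so d_H₂/d_HCl = √(M_HCl/M_H₂) = √(36.46/2.02) = 4.248.
With d_H₂ + d_HCl = 780 mm, d_HCl = 780/(1 + 4.248) = 148.6 mm.
d_H₂ = 780 − 148.6 = 631 mm.

631 mm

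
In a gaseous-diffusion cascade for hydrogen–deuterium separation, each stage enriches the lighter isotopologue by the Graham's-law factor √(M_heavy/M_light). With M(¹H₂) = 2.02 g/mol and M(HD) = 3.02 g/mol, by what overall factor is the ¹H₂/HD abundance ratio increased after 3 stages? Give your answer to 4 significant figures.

1.828

Overall factor = α^3 with α = √(3.02/2.02), i.e. (3.02/2.02)^(3/2).
= 1.49505^(3/2) = 1.828.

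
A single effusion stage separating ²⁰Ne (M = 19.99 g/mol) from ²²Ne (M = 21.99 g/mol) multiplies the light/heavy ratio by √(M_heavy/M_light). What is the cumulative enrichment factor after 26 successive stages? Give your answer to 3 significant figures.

The single-stage factor is √(M_heavy/M_light), so 26 stages give [√(21.99/19.99)]^26 = (21.99/19.99)^(26/2).
= 1.10005^13 = 3.45.

3.45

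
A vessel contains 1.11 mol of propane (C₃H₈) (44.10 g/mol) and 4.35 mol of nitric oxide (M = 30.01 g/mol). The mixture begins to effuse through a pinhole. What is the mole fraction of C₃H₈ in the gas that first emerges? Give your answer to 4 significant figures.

0.1739

The effusion rate of species i is ∝ p_i/√M_i ∝ n_i/√M_i.
Mole fraction of C₃H₈ in the effusate = (n_C₃H₈/√M_C₃H₈) / (n_C₃H₈/√M_C₃H₈ + n_NO/√M_NO)
= (1.11/√44.10) / (1.11/√44.10 + 4.35/√30.01) = 0.1671/(0.1671 + 0.7941) = 0.1739.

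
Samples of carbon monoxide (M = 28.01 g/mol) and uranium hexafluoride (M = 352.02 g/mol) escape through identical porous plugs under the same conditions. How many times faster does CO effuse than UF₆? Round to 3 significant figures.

From Graham's law, rate_CO/rate_UF₆ = √(M_UF₆/M_CO) = √(352.02/28.01) = √12.57 = 3.55.

3.55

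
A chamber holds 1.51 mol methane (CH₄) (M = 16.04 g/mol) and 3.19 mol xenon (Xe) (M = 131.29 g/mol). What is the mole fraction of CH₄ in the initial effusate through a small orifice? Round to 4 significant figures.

0.5752

Each component's effusion rate ∝ (its partial pressure)·(1/√M) ∝ n_i/√M_i.
Mole fraction of CH₄ in the effusate = (n_CH₄/√M_CH₄) / (n_CH₄/√M_CH₄ + n_Xe/√M_Xe)
= (1.51/√16.04) / (1.51/√16.04 + 3.19/√131.29) = 0.3770/(0.3770 + 0.2784) = 0.5752.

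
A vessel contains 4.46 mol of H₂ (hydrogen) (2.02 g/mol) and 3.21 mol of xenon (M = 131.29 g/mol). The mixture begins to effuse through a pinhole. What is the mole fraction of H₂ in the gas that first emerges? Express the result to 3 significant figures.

Each component's effusion rate ∝ (its partial pressure)·(1/√M) ∝ n_i/√M_i.
x_H₂(eff) = (n_H₂/√M_H₂) / (n_H₂/√M_H₂ + n_Xe/√M_Xe)
= (4.46/√2.02) / (4.46/√2.02 + 3.21/√131.29) = 3.138/(3.138 + 0.2801) = 0.918.

0.918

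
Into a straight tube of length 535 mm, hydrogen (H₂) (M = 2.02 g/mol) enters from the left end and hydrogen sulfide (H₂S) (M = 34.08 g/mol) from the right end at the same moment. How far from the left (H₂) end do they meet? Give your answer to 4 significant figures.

The fronts meet when d_H₂ + d_H₂S = L with d_H₂/d_H₂S = √(M_H₂S/M_H₂) (Graham's law). Here √(M_H₂S/M_H₂) = √(34.08/2.02) = 4.107.
With d_H₂ + d_H₂S = 535 mm, d_H₂S = 535/(1 + 4.107) = 104.7 mm.
d_H₂ = 535 − 104.7 = 430.3 mm.

430.3 mm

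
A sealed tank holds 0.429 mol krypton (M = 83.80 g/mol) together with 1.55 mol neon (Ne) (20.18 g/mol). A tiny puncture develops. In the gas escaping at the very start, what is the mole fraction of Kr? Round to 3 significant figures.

The effusion rate of species i is ∝ p_i/√M_i ∝ n_i/√M_i.
x_Kr(eff) = (n_Kr/√M_Kr) / (n_Kr/√M_Kr + n_Ne/√M_Ne)
= (0.429/√83.80) / (0.429/√83.80 + 1.55/√20.18) = 0.04686/(0.04686 + 0.3450) = 0.120.

0.120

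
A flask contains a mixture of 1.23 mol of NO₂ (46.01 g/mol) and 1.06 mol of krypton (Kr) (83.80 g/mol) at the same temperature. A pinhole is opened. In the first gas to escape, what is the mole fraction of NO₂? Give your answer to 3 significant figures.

Effusion rate of each component ∝ n_i/√M_i (partial pressure × 1/√M).
So x_NO₂ in the escaping gas = (n_NO₂/√M_NO₂) / Σ(n_i/√M_i)
= (1.23/√46.01) / (1.23/√46.01 + 1.06/√83.80) = 0.1813/(0.1813 + 0.1158) = 0.610.

0.610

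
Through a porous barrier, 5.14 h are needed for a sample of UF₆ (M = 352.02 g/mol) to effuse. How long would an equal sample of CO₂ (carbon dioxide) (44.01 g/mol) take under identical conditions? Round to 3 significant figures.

Using Graham's law: t_CO₂/t_UF₆ = √(M_CO₂/M_UF₆) = √(44.01/352.02) = √0.1250 = 0.3536.
So the time for CO₂ is 5.14 × 0.3536 = 1.82 h.

1.82 h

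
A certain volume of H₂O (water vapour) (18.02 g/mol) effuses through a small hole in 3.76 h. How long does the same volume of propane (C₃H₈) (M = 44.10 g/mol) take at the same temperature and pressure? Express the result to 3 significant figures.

Graham's law gives t_C₃H₈/t_H₂O = √(M_C₃H₈/M_H₂O) = √(44.10/18.02) = √2.447 = 1.564.
So the time for C₃H₈ is 3.76 × 1.564 = 5.88 h.

5.88 h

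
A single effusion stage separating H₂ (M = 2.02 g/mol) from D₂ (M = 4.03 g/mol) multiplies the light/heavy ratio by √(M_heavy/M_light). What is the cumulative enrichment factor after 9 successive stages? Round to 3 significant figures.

22.4

Each stage multiplies the ratio by α = √(4.03/2.02), so after 9 stages the overall factor is α^9 = (4.03/2.02)^(9/2).
= 1.99505^(9/2) = 22.4.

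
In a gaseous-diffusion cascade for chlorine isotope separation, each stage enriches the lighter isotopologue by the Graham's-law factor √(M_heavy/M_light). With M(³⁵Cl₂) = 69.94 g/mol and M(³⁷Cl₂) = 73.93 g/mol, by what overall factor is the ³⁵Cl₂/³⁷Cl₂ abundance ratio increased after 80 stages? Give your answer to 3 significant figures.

9.20

Overall factor = α^80 with α = √(73.93/69.94), i.e. (73.93/69.94)^(80/2).
= 1.05705^40 = 9.20.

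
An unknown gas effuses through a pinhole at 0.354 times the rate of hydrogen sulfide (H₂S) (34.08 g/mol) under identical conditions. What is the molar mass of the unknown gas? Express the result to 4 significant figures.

272.0 g/mol

From Graham's law, rate_X/rate_H₂S = √(M_H₂S/M_X).
0.354 = √(34.08/M_X)
M_X = 34.08 / 0.354² = 34.08 / 0.1253 = 272.0 g/mol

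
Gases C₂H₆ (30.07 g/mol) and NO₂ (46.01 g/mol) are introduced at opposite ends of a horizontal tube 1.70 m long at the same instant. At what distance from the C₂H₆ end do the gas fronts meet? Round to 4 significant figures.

0.9400 m

In equal time, each gas travels a distance ∝ its rate ∝ 1/√M, so d_C₂H₆/d_NO₂ = √(M_NO₂/M_C₂H₆) = √(46.01/30.07) = 1.237.
With d_C₂H₆ + d_NO₂ = 1.70 m, d_NO₂ = 1.70/(1 + 1.237) = 0.7600 m.
d_C₂H₆ = 1.70 − 0.7600 = 0.9400 m.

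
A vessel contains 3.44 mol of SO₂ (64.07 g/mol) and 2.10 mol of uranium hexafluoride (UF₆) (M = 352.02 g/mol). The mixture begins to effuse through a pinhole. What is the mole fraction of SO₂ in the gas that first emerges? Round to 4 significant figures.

0.7934

Each component's effusion rate ∝ (its partial pressure)·(1/√M) ∝ n_i/√M_i.
Mole fraction of SO₂ in the effusate = (n_SO₂/√M_SO₂) / (n_SO₂/√M_SO₂ + n_UF₆/√M_UF₆)
= (3.44/√64.07) / (3.44/√64.07 + 2.10/√352.02) = 0.4298/(0.4298 + 0.1119) = 0.7934.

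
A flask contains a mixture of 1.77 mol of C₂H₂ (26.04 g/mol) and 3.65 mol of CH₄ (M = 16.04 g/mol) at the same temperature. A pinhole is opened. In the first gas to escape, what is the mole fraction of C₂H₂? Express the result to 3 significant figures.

0.276

Rate_i ∝ x_i/√M_i (Graham's law weighted by mole fraction), so the effusate composition follows n_i/√M_i.
x_C₂H₂(eff) = (n_C₂H₂/√M_C₂H₂) / (n_C₂H₂/√M_C₂H₂ + n_CH₄/√M_CH₄)
= (1.77/√26.04) / (1.77/√26.04 + 3.65/√16.04) = 0.3469/(0.3469 + 0.9114) = 0.276.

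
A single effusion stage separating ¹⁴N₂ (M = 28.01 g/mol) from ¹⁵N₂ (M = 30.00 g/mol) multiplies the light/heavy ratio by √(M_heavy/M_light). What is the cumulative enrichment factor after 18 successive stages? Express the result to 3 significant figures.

Each stage multiplies the ratio by α = √(30.00/28.01), so after 18 stages the overall factor is α^18 = (30.00/28.01)^(18/2).
= 1.07105^9 = 1.85.

1.85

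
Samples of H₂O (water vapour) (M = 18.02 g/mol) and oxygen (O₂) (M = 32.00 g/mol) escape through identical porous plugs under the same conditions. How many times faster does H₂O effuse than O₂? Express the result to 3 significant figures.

Graham's law gives rate_H₂O/rate_O₂ = √(M_O₂/M_H₂O) = √(32.00/18.02) = √1.776 = 1.33.

1.33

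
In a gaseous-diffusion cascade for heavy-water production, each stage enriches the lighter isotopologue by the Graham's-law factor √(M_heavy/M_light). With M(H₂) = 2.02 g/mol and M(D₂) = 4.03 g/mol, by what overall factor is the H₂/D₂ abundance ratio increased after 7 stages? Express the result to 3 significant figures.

11.2

Each stage multiplies the ratio by α = √(4.03/2.02), so after 7 stages the overall factor is α^7 = (4.03/2.02)^(7/2).
= 1.99505^(7/2) = 11.2.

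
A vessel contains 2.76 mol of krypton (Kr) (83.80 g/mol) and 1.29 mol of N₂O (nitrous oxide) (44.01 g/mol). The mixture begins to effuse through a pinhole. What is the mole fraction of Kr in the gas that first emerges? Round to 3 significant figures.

The effusion rate of species i is ∝ p_i/√M_i ∝ n_i/√M_i.
So x_Kr in the escaping gas = (n_Kr/√M_Kr) / Σ(n_i/√M_i)
= (2.76/√83.80) / (2.76/√83.80 + 1.29/√44.01) = 0.3015/(0.3015 + 0.1945) = 0.608.

0.608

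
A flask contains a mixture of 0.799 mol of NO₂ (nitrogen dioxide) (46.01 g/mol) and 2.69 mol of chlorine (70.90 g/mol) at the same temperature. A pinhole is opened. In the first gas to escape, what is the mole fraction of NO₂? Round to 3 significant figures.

Rate_i ∝ x_i/√M_i (Graham's law weighted by mole fraction), so the effusate composition follows n_i/√M_i.
Mole fraction of NO₂ in the effusate = (n_NO₂/√M_NO₂) / (n_NO₂/√M_NO₂ + n_Cl₂/√M_Cl₂)
= (0.799/√46.01) / (0.799/√46.01 + 2.69/√70.90) = 0.1178/(0.1178 + 0.3195) = 0.269.

0.269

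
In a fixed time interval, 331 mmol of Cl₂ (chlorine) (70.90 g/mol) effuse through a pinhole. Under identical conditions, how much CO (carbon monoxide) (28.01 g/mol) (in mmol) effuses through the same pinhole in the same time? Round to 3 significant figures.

527 mmol

Since effusion rate ∝ 1/√M, rate_CO/rate_Cl₂ = √(M_Cl₂/M_CO) = √(70.90/28.01) = √2.531 = 1.591.
So the amount for CO is 331 × 1.591 = 527 mmol.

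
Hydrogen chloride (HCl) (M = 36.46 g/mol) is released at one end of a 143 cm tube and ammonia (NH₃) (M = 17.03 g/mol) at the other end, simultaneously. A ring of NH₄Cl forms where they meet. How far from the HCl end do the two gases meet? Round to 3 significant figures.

58.1 cm

Distances travelled in equal time are proportional to diffusion rates, so d_HCl/d_NH₃ = √(M_NH₃/M_HCl) = √(17.03/36.46) = 0.6834.
With d_HCl + d_NH₃ = 143 cm, d_NH₃ = 143/(1 + 0.6834) = 84.95 cm.
d_HCl = 143 − 84.95 = 58.1 cm.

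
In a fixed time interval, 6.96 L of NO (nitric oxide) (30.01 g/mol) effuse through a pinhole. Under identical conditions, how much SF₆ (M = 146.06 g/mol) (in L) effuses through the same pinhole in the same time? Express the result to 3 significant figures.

3.15 L

Since effusion rate ∝ 1/√M, rate_SF₆/rate_NO = √(M_NO/M_SF₆) = √(30.01/146.06) = √0.2055 = 0.4533.
So the volume for SF₆ is 6.96 × 0.4533 = 3.15 L.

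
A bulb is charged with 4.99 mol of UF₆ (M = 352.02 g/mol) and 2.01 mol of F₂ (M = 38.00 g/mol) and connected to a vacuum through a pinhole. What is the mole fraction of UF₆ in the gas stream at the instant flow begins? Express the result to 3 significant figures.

0.449

Effusion rate of each component ∝ n_i/√M_i (partial pressure × 1/√M).
Mole fraction of UF₆ in the effusate = (n_UF₆/√M_UF₆) / (n_UF₆/√M_UF₆ + n_F₂/√M_F₂)
= (4.99/√352.02) / (4.99/√352.02 + 2.01/√38.00) = 0.2660/(0.2660 + 0.3261) = 0.449.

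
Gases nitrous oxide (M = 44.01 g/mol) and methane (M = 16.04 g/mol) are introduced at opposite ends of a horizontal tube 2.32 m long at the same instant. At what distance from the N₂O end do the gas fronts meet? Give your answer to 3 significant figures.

Distances travelled in equal time are proportional to diffusion rates, so d_N₂O/d_CH₄ = √(M_CH₄/M_N₂O) = √(16.04/44.01) = 0.6037.
With d_N₂O + d_CH₄ = 2.32 m, d_CH₄ = 2.32/(1 + 0.6037) = 1.447 m.
d_N₂O = 2.32 − 1.447 = 0.873 m.

0.873 m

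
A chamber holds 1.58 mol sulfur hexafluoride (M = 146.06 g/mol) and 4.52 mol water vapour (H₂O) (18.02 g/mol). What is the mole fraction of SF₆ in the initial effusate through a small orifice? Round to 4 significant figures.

Effusion rate of each component ∝ n_i/√M_i (partial pressure × 1/√M).
So x_SF₆ in the escaping gas = (n_SF₆/√M_SF₆) / Σ(n_i/√M_i)
= (1.58/√146.06) / (1.58/√146.06 + 4.52/√18.02) = 0.1307/(0.1307 + 1.065) = 0.1094.

0.1094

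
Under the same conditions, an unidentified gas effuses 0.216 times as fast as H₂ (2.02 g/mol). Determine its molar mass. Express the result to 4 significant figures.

43.30 g/mol

By Graham's law, rate_X/rate_H₂ = √(M_H₂/M_X).
0.216 = √(2.02/M_X)
M_X = 2.02 / 0.216² = 2.02 / 0.04666 = 43.30 g/mol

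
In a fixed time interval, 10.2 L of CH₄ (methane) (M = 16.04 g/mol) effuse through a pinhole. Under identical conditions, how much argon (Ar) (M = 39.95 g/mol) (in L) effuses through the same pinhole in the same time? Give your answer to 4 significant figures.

6.463 L

By Graham's law, rate_Ar/rate_CH₄ = √(M_CH₄/M_Ar) = √(16.04/39.95) = √0.4015 = 0.6336.
So the volume for Ar is 10.2 × 0.6336 = 6.463 L.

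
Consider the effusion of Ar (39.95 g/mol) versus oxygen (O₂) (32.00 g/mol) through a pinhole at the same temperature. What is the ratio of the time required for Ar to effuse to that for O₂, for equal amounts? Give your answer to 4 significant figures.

Since effusion rate ∝ 1/√M, t_Ar/t_O₂ = √(M_Ar/M_O₂) = √(39.95/32.00) = √1.248 = 1.117.

1.117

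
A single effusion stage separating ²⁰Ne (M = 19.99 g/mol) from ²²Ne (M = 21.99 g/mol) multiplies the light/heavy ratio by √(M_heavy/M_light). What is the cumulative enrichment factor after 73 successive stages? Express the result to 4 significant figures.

32.48

The single-stage factor is √(M_heavy/M_light), so 73 stages give [√(21.99/19.99)]^73 = (21.99/19.99)^(73/2).
= 1.10005^(73/2) = 32.48.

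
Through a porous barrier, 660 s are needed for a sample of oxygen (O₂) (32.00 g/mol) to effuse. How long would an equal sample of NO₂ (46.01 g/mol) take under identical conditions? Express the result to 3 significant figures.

Since effusion rate ∝ 1/√M, t_NO₂/t_O₂ = √(M_NO₂/M_O₂) = √(46.01/32.00) = √1.438 = 1.199.
So the time for NO₂ is 660 × 1.199 = 791 s.

791 s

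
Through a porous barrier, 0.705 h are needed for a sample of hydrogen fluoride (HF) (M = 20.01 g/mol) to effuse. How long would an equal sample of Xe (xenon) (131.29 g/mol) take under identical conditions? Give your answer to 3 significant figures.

1.81 h

Graham's law gives t_Xe/t_HF = √(M_Xe/M_HF) = √(131.29/20.01) = √6.561 = 2.561.
So the time for Xe is 0.705 × 2.561 = 1.81 h.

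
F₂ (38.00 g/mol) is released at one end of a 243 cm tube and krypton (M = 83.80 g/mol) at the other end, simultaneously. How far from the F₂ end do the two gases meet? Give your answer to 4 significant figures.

145.2 cm

The fronts meet when d_F₂ + d_Kr = L with d_F₂/d_Kr = √(M_Kr/M_F₂) (Graham's law). Here √(M_Kr/M_F₂) = √(83.80/38.00) = 1.485.
With d_F₂ + d_Kr = 243 cm, d_Kr = 243/(1 + 1.485) = 97.79 cm.
d_F₂ = 243 − 97.79 = 145.2 cm.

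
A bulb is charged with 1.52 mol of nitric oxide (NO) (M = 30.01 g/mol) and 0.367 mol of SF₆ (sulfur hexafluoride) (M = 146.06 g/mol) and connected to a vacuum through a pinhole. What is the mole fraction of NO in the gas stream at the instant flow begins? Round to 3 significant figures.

Rate_i ∝ x_i/√M_i (Graham's law weighted by mole fraction), so the effusate composition follows n_i/√M_i.
x_NO(eff) = (n_NO/√M_NO) / (n_NO/√M_NO + n_SF₆/√M_SF₆)
= (1.52/√30.01) / (1.52/√30.01 + 0.367/√146.06) = 0.2775/(0.2775 + 0.03037) = 0.901.

0.901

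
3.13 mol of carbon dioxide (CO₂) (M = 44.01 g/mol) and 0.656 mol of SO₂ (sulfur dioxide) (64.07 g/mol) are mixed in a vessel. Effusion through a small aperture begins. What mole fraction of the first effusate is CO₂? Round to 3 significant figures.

0.852

Effusion rate of each component ∝ n_i/√M_i (partial pressure × 1/√M).
x_CO₂(eff) = (n_CO₂/√M_CO₂) / (n_CO₂/√M_CO₂ + n_SO₂/√M_SO₂)
= (3.13/√44.01) / (3.13/√44.01 + 0.656/√64.07) = 0.4718/(0.4718 + 0.08196) = 0.852.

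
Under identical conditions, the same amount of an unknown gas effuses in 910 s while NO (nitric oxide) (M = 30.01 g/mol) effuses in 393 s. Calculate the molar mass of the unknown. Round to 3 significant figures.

161 g/mol

Using Graham's law: t_X/t_NO = √(M_X/M_NO).
910/393 = 2.316 = √(M_X/30.01)
M_X = 30.01 × 2.316² = 30.01 × 5.362 = 161 g/mol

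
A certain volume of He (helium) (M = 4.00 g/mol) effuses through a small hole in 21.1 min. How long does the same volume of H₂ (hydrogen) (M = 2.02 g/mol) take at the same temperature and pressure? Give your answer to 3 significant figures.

15.0 min

From Graham's law, t_H₂/t_He = √(M_H₂/M_He) = √(2.02/4.00) = √0.5050 = 0.7106.
So the time for H₂ is 21.1 × 0.7106 = 15.0 min.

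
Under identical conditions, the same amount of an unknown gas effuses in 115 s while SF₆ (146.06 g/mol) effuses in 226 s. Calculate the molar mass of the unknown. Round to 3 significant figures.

Graham's law gives t_X/t_SF₆ = √(M_X/M_SF₆).
115/226 = 0.5088 = √(M_X/146.06)
M_X = 146.06 × 0.5088² = 146.06 × 0.2589 = 37.8 g/mol

37.8 g/mol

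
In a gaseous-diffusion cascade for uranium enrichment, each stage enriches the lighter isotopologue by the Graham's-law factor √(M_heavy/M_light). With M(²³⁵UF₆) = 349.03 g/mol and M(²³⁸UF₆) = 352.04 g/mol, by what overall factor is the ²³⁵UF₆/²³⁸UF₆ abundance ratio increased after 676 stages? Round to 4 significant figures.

18.22

The single-stage factor is √(M_heavy/M_light), so 676 stages give [√(352.04/349.03)]^676 = (352.04/349.03)^(676/2).
= 1.00862^338 = 18.22.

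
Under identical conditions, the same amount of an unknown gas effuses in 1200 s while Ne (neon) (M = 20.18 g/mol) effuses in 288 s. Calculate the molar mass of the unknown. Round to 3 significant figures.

Graham's law gives t_X/t_Ne = √(M_X/M_Ne).
1200/288 = 4.167 = √(M_X/20.18)
M_X = 20.18 × 4.167² = 20.18 × 17.36 = 350 g/mol

350 g/mol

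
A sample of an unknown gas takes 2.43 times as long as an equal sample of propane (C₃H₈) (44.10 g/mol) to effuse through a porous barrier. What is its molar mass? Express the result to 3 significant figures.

260 g/mol

Graham's law gives t_X/t_C₃H₈ = √(M_X/M_C₃H₈).
2.43 = √(M_X/44.10)
M_X = 44.10 × 2.43² = 44.10 × 5.905 = 260 g/mol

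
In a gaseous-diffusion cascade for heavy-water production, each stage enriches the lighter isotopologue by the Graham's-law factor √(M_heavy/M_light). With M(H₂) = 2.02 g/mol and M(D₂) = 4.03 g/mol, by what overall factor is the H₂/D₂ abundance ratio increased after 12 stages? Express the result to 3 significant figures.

63.1

Each stage multiplies the ratio by α = √(4.03/2.02), so after 12 stages the overall factor is α^12 = (4.03/2.02)^(12/2).
= 1.99505^6 = 63.1.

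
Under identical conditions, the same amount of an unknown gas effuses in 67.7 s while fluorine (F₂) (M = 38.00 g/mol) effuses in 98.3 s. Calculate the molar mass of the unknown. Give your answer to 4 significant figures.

18.02 g/mol

Since effusion rate ∝ 1/√M, t_X/t_F₂ = √(M_X/M_F₂).
67.7/98.3 = 0.6887 = √(M_X/38.00)
M_X = 38.00 × 0.6887² = 38.00 × 0.4743 = 18.02 g/mol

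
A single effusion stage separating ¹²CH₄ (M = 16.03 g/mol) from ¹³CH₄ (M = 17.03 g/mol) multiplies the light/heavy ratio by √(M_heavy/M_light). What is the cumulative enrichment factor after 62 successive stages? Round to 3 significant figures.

6.53

The single-stage factor is √(M_heavy/M_light), so 62 stages give [√(17.03/16.03)]^62 = (17.03/16.03)^(62/2).
= 1.06238^31 = 6.53.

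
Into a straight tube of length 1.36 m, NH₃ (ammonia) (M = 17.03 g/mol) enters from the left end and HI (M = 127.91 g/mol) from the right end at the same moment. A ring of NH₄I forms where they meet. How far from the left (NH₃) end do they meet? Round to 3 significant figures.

Distances travelled in equal time are proportional to diffusion rates, so d_NH₃/d_HI = √(M_HI/M_NH₃) = √(127.91/17.03) = 2.741.
With d_NH₃ + d_HI = 1.36 m, d_HI = 1.36/(1 + 2.741) = 0.3636 m.
d_NH₃ = 1.36 − 0.3636 = 0.996 m.

0.996 m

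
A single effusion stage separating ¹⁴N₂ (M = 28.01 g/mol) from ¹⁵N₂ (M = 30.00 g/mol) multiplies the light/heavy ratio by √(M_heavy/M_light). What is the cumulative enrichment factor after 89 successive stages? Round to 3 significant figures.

21.2

Overall factor = α^89 with α = √(30.00/28.01), i.e. (30.00/28.01)^(89/2).
= 1.07105^(89/2) = 21.2.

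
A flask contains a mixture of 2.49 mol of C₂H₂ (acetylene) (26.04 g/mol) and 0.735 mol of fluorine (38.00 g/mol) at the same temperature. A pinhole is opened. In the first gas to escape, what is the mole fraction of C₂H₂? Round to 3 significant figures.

Each component's effusion rate ∝ (its partial pressure)·(1/√M) ∝ n_i/√M_i.
x_C₂H₂(eff) = (n_C₂H₂/√M_C₂H₂) / (n_C₂H₂/√M_C₂H₂ + n_F₂/√M_F₂)
= (2.49/√26.04) / (2.49/√26.04 + 0.735/√38.00) = 0.4880/(0.4880 + 0.1192) = 0.804.

0.804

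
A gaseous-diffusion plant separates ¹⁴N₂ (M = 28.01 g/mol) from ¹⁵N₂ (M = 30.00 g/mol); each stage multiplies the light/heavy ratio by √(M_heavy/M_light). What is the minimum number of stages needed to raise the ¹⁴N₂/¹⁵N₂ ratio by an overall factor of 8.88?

Single-stage factor α = √(30.00/28.01), so ln α = ½ ln(1.07105) = 0.03432.
Need α^N ≥ 8.88 ⇒ N ≥ ln(8.88) / ln α = 2.184 / 0.03432 = 63.63.
Minimum whole number of stages: N = 64.

64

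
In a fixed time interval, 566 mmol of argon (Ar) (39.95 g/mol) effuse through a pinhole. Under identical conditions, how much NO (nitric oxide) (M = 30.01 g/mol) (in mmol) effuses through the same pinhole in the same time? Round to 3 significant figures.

653 mmol

Since effusion rate ∝ 1/√M, rate_NO/rate_Ar = √(M_Ar/M_NO) = √(39.95/30.01) = √1.331 = 1.154.
So the amount for NO is 566 × 1.154 = 653 mmol.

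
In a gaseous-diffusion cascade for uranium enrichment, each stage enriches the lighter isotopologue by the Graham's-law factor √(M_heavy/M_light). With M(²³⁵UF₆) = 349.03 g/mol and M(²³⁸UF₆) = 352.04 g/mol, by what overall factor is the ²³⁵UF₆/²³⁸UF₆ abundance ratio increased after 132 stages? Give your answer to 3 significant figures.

The single-stage factor is √(M_heavy/M_light), so 132 stages give [√(352.04/349.03)]^132 = (352.04/349.03)^(132/2).
= 1.00862^66 = 1.76.

1.76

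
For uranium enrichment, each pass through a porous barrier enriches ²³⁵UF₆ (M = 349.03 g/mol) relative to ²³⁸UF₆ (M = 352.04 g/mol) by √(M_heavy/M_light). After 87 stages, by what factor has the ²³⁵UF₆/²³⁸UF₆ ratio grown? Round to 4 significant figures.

1.453

After 87 stages the ratio has grown by (√(352.04/349.03))^87 = (352.04/349.03)^(87/2).
= 1.00862^(87/2) = 1.453.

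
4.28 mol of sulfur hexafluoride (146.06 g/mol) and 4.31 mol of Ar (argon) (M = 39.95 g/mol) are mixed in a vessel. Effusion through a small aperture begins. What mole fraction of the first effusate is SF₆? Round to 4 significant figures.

The effusion rate of species i is ∝ p_i/√M_i ∝ n_i/√M_i.
x_SF₆(eff) = (n_SF₆/√M_SF₆) / (n_SF₆/√M_SF₆ + n_Ar/√M_Ar)
= (4.28/√146.06) / (4.28/√146.06 + 4.31/√39.95) = 0.3541/(0.3541 + 0.6819) = 0.3418.

0.3418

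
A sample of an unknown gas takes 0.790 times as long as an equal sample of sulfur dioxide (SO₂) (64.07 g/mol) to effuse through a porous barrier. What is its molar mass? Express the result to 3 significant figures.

Using Graham's law: t_X/t_SO₂ = √(M_X/M_SO₂).
0.790 = √(M_X/64.07)
M_X = 64.07 × 0.790² = 64.07 × 0.6241 = 40.0 g/mol

40.0 g/mol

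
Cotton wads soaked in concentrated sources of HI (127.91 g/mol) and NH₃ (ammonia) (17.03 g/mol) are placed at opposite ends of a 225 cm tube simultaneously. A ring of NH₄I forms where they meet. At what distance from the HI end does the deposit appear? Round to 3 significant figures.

Distances travelled in equal time are proportional to diffusion rates, so d_HI/d_NH₃ = √(M_NH₃/M_HI) = √(17.03/127.91) = 0.3649.
With d_HI + d_NH₃ = 225 cm, d_NH₃ = 225/(1 + 0.3649) = 164.8 cm.
d_HI = 225 − 164.8 = 60.2 cm.

60.2 cm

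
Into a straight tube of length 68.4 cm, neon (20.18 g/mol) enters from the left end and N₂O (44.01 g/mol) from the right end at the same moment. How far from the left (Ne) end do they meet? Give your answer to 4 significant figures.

The fronts meet when d_Ne + d_N₂O = L with d_Ne/d_N₂O = √(M_N₂O/M_Ne) (Graham's law). Here √(M_N₂O/M_Ne) = √(44.01/20.18) = 1.477.
With d_Ne + d_N₂O = 68.4 cm, d_N₂O = 68.4/(1 + 1.477) = 27.62 cm.
d_Ne = 68.4 − 27.62 = 40.78 cm.

40.78 cm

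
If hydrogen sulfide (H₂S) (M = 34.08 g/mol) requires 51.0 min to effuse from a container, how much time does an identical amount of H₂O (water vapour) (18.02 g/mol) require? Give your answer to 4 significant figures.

Using Graham's law: t_H₂O/t_H₂S = √(M_H₂O/M_H₂S) = √(18.02/34.08) = √0.5288 = 0.7272.
So the time for H₂O is 51.0 × 0.7272 = 37.08 min.

37.08 min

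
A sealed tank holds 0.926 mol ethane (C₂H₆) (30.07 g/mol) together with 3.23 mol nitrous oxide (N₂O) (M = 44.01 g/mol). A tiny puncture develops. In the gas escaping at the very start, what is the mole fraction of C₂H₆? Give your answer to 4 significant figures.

0.2575

Effusion rate of each component ∝ n_i/√M_i (partial pressure × 1/√M).
x_C₂H₆(eff) = (n_C₂H₆/√M_C₂H₆) / (n_C₂H₆/√M_C₂H₆ + n_N₂O/√M_N₂O)
= (0.926/√30.07) / (0.926/√30.07 + 3.23/√44.01) = 0.1689/(0.1689 + 0.4869) = 0.2575.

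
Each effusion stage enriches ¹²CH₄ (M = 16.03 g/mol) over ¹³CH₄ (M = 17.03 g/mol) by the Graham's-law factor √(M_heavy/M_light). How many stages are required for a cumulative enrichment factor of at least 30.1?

113

Single-stage factor α = √(17.03/16.03), so ln α = ½ ln(1.06238) = 0.03026.
Need α^N ≥ 30.1 ⇒ N ≥ ln(30.1) / ln α = 3.405 / 0.03026 = 112.52.
Rounding up, N = 113 stages.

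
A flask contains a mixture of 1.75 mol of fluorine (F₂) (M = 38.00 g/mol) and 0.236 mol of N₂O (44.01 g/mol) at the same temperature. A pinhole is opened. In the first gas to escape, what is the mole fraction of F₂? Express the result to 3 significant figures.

0.889

Rate_i ∝ x_i/√M_i (Graham's law weighted by mole fraction), so the effusate composition follows n_i/√M_i.
So x_F₂ in the escaping gas = (n_F₂/√M_F₂) / Σ(n_i/√M_i)
= (1.75/√38.00) / (1.75/√38.00 + 0.236/√44.01) = 0.2839/(0.2839 + 0.03557) = 0.889.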